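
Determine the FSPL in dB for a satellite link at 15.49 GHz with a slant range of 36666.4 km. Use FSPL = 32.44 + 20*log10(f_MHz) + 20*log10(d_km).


f = 15.49 GHz = 15490.0000 MHz
d = 36666.4 km
FSPL = 32.44 + 20*log10(15490.0000) + 20*log10(36666.4)
FSPL = 32.44 + 83.8010 + 91.2854
FSPL = 207.5264 dB

207.5264 dB


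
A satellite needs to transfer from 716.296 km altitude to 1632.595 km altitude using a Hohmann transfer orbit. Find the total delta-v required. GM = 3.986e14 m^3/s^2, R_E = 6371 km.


r1 = 7087.2960 km = 7.087296e+06 m
r2 = 8003.5950 km = 8.003595e+06 m
dv1 = sqrt(mu/r1)*(sqrt(2*r2/(r1+r2)) - 1) = 224.3228 m/s
dv2 = sqrt(mu/r2)*(1 - sqrt(2*r1/(r1+r2))) = 217.6037 m/s
total dv = |dv1| + |dv2| = 224.3228 + 217.6037 = 441.9265 m/s = 0.4419265 km/s

0.4419 km/s


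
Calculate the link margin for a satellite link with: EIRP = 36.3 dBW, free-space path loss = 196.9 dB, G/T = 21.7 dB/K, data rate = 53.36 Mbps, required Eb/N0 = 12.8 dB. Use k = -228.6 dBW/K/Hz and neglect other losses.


C/N0 = EIRP - FSPL + G/T - k = 36.3 - 196.9 + 21.7 - (-228.6)
C/N0 = 89.7000 dB-Hz
R_b = 53.36 Mbps = 5.336e+07 bps -> 10*log10(R_b) = 77.2722 dB-Hz
Eb/N0 = C/N0 - 10*log10(R_b) = 89.7000 - 77.2722 = 12.4278 dB
Margin = Eb/N0 - Eb/N0_req = 12.4278 - 12.8 = -0.3721582 dB (negative margin: link does not close)

-0.3722 dB


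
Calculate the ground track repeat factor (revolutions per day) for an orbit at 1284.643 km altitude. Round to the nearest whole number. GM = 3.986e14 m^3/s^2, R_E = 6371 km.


r = 7.655643e+06 m
T = 2*pi*sqrt(r^3/mu) = 6666.2828 s = 111.1047 min
revs/day = 1440 / 111.1047 = 12.9607
Rounded: 13 revolutions per day

13 revolutions per day


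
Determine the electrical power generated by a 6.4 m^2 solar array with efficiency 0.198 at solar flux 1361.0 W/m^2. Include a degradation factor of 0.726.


P = area * eta * S * degradation
P = 6.4 * 0.198 * 1361.0 * 0.726
P = 1252.1026 W

1252.1026 W


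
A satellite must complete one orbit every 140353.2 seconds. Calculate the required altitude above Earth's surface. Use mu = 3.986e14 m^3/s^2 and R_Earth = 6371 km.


T = 140353.2 s
r = (mu*T^2/(4*pi^2))^(1/3) = (3.986e14 * 140353.2^2 / (4*pi^2))^(1/3)
r = 5.837238e+07 m = 58372.3797 km
alt = r - R_E = 58372.3797 - 6371 = 52001.3797 km

52001.3797 km


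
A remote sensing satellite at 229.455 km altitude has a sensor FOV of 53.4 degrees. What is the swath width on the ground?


FOV = 53.4 deg = 0.9320058 rad
swath = 2 * alt * tan(FOV/2) = 2 * 229.455 * tan(0.4660029)
swath = 2 * 229.455 * 0.5029476
swath = 230.8077 km

230.8077 km


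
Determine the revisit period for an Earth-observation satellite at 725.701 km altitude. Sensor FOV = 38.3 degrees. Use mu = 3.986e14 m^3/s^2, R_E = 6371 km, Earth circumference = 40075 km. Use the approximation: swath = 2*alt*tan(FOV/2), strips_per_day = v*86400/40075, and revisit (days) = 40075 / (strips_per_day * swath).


swath = 2*725.701*tan(0.3342306) = 504.0119 km
v = sqrt(mu/r) = 7494.4608 m/s = 7.4945 km/s
strips/day = v*86400/40075 = 7.4945*86400/40075 = 16.1577
coverage/day = strips * swath = 16.1577 * 504.0119 = 8143.6930 km
revisit = 40075 / 8143.6930 = 4.9210 days

4.9210 days


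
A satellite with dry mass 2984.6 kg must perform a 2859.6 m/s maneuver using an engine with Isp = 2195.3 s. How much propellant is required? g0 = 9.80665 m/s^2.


ve = Isp * g0 = 2195.3 * 9.80665 = 21528.538745 m/s
mass ratio = exp(dv/ve) = exp(2859.6/21528.538745) = 1.14205393
m_prop = m_dry * (mr - 1) = 2984.6 * (1.14205393 - 1)
m_prop = 423.9742 kg

423.9742 kg


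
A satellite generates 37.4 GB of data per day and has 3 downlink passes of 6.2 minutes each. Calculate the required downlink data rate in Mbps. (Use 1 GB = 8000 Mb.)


total contact time = 3 * 6.2 * 60 = 1116.0000 s
data = 37.4 GB = 299200.0000 Mb
rate = 299200.0000 / 1116.0000 = 268.1004 Mbps

268.1004 Mbps


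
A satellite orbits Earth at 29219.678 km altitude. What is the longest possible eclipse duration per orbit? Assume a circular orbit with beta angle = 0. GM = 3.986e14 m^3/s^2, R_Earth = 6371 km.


r = 35590.6780 km
T = 1113.6901 min
Eclipse fraction = arcsin(R_E/r)/pi = arcsin(6371.0000/35590.6780)/pi
= arcsin(0.1790075)/pi = 0.05728865
Eclipse duration = 0.05728865 * 1113.6901 = 63.8018 min

63.8018 minutes


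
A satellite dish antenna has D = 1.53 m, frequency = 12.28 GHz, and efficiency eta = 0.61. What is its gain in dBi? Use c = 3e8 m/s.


lambda = c/f = 3e8 / 1.228e+10 = 0.02442997 m
G = eta*(pi*D/lambda)^2 = 0.61*(pi*1.53/0.02442997)^2
G = 23613.8427 (linear)
G = 10*log10(23613.8427) = 43.7317 dBi

43.7317 dBi


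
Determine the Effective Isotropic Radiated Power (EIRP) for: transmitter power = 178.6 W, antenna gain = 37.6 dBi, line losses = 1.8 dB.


Pt = 178.6 W = 22.5188 dBW
EIRP = Pt_dBW + Gt - losses = 22.5188 + 37.6 - 1.8 = 58.3188 dBW

58.3188 dBW


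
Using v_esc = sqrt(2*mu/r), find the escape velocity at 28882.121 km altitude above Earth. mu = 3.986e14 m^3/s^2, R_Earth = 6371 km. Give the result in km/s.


r = 6371.0 + 28882.121 = 35253.1210 km = 3.5253121e+07 m
v_esc = sqrt(2*mu/r) = sqrt(2*3.986e14 / 3.5253121e+07)
v_esc = 4755.3760 m/s = 4.7554 km/s

4.7554 km/s


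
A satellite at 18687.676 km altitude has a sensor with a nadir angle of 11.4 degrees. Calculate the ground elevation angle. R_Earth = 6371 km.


r = R_E + alt = 25058.6760 km
Law of sines in the satellite / Earth-center / ground-point triangle:
  sin(nadir)/R_E = sin(90 + el)/r  =>  cos(el) = (r/R_E)*sin(nadir)
cos(el) = (25058.6760 / 6371.0000) * sin(11.4 deg) = 0.7774339
el = arccos(0.7774339) = 38.9738 deg
(Earth-central angle = 90 - nadir - el = 39.6262 deg)

38.9738 degrees


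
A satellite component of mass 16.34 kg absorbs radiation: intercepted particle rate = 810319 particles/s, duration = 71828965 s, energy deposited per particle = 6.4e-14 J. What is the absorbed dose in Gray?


Total energy deposited = rate * time * E_per
  = 810319 * 71828965 * 6.4e-14 = 3.7251 J
Dose = E_total / mass = 3.7251 / 16.34
Dose = 0.2279731 Gy

0.2280 Gy


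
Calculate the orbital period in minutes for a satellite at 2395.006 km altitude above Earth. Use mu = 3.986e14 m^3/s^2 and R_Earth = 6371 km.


r = 8766.0060 km = 8.766006e+06 m
T = 2*pi*sqrt(r^3/mu) = 2*pi*sqrt(6.7360498e+20 / 3.986e14)
T = 8167.9650 s = 136.1327 min

136.1327 minutes


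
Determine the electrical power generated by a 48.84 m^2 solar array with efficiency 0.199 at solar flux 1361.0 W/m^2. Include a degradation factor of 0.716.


P = area * eta * S * degradation
P = 48.84 * 0.199 * 1361.0 * 0.716
P = 9471.0882 W

9471.0882 W


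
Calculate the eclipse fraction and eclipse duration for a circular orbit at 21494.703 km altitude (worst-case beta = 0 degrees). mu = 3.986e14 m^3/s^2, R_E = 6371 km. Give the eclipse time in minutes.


r = 27865.7030 km
T = 771.5516 min
Eclipse fraction = arcsin(R_E/r)/pi = arcsin(6371.0000/27865.7030)/pi
= arcsin(0.2286323)/pi = 0.07342535
Eclipse duration = 0.07342535 * 771.5516 = 56.6514 min

56.6514 minutes


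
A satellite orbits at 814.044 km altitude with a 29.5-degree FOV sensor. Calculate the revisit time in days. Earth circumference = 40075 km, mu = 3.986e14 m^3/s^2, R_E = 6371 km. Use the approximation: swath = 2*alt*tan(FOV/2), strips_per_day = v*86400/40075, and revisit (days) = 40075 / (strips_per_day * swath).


swath = 2*814.044*tan(0.2574361) = 428.6398 km
v = sqrt(mu/r) = 7448.2446 m/s = 7.4482 km/s
strips/day = v*86400/40075 = 7.4482*86400/40075 = 16.0581
coverage/day = strips * swath = 16.0581 * 428.6398 = 6883.1405 km
revisit = 40075 / 6883.1405 = 5.8222 days

5.8222 days


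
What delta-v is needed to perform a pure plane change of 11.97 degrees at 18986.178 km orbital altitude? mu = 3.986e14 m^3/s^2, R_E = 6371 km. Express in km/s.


r = 25357.1780 km = 2.5357178e+07 m
V = sqrt(mu/r) = 3964.7717 m/s
di = 11.97 deg = 0.2089159 rad
dV = 2*V*sin(di/2) = 2*3964.7717*sin(0.104458)
dV = 826.7984 m/s = 0.8267984 km/s

0.8268 km/s


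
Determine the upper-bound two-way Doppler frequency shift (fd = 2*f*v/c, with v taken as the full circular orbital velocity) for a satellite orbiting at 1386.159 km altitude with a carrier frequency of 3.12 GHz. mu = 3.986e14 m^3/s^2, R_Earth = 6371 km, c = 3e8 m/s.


r = 7.757159e+06 m
v = sqrt(mu/r) = 7168.3186 m/s (worst-case radial velocity)
f = 3.12 GHz = 3.12e+09 Hz
fd = 2*f*v/c = 2*3.12e+09*7168.3186/3.0e+08
fd = 149101.0272 Hz

149101.0272 Hz


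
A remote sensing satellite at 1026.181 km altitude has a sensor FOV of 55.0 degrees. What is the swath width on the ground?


FOV = 55.0 deg = 0.9599311 rad
swath = 2 * alt * tan(FOV/2) = 2 * 1026.181 * tan(0.4799655)
swath = 2 * 1026.181 * 0.5205671
swath = 1068.3920 km

1068.3920 km


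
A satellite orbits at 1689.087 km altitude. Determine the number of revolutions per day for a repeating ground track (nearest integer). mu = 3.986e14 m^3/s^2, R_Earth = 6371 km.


r = 8.060087e+06 m
T = 2*pi*sqrt(r^3/mu) = 7201.4644 s = 120.0244 min
revs/day = 1440 / 120.0244 = 11.9976
Rounded: 12 revolutions per day

12 revolutions per day


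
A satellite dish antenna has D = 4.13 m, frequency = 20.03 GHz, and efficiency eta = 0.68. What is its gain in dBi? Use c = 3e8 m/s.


lambda = c/f = 3e8 / 2.003e+10 = 0.01497753 m
G = eta*(pi*D/lambda)^2 = 0.68*(pi*4.13/0.01497753)^2
G = 510303.0341 (linear)
G = 10*log10(510303.0341) = 57.0783 dBi

57.0783 dBi


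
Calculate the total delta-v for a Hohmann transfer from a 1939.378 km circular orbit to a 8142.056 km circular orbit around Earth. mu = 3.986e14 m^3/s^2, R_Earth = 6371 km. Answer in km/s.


r1 = 8310.3780 km = 8.310378e+06 m
r2 = 14513.0560 km = 1.4513056e+07 m
dv1 = sqrt(mu/r1)*(sqrt(2*r2/(r1+r2)) - 1) = 884.5871 m/s
dv2 = sqrt(mu/r2)*(1 - sqrt(2*r1/(r1+r2))) = 768.4692 m/s
total dv = |dv1| + |dv2| = 884.5871 + 768.4692 = 1653.0564 m/s = 1.6531 km/s

1.6531 km/s


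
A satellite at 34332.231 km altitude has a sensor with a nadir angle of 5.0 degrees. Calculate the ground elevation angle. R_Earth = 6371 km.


r = R_E + alt = 40703.2310 km
Law of sines in the satellite / Earth-center / ground-point triangle:
  sin(nadir)/R_E = sin(90 + el)/r  =>  cos(el) = (r/R_E)*sin(nadir)
cos(el) = (40703.2310 / 6371.0000) * sin(5.0 deg) = 0.5568232
el = arccos(0.5568232) = 56.1636 deg
(Earth-central angle = 90 - nadir - el = 28.8364 deg)

56.1636 degrees


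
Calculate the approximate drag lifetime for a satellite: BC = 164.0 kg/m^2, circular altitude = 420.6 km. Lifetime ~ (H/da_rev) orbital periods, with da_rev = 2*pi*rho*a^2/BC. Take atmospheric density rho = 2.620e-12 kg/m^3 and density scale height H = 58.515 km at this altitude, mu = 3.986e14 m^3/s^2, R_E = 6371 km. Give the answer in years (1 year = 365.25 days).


a = R_E + alt = 6791.6000 km = 6.7916e+06 m
da_rev = 2*pi*rho*a^2/BC = 2*pi*2.620e-12*(6.7916e+06)^2/164.0 = 4.630006 m per revolution
N = H/da_rev = 58515.0000 m / 4.630006 m = 12638.2138 revolutions
P = 2*pi*sqrt(a^3/mu) = 5570.1818 s
lifetime = N*P = 12638.2138 * 5570.1818 = 7.0397149e+07 s = 814.7818 days
years = 814.7818 / 365.25 = 2.2308 years

2.2308 years


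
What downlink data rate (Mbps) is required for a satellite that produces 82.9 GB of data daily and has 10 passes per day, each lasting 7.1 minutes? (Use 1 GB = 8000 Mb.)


total contact time = 10 * 7.1 * 60 = 4260.0000 s
data = 82.9 GB = 663200.0000 Mb
rate = 663200.0000 / 4260.0000 = 155.6808 Mbps

155.6808 Mbps


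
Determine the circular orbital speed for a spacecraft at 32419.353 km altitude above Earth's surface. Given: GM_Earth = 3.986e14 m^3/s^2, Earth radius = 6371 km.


r = R_E + alt = 6371.0 + 32419.353 = 38790.3530 km = 3.8790353e+07 m
v = sqrt(mu/r) = sqrt(3.986e14 / 3.8790353e+07) = 3205.5812 m/s = 3.2056 km/s

3.2056 km/s


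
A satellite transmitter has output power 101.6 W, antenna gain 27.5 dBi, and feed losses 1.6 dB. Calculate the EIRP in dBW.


Pt = 101.6 W = 20.0689 dBW
EIRP = Pt_dBW + Gt - losses = 20.0689 + 27.5 - 1.6 = 45.9689 dBW

45.9689 dBW


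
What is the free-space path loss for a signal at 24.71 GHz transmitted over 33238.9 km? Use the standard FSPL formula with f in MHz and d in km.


f = 24.71 GHz = 24710.0000 MHz
d = 33238.9 km
FSPL = 32.44 + 20*log10(24710.0000) + 20*log10(33238.9)
FSPL = 32.44 + 87.8575 + 90.4329
FSPL = 210.7304 dB

210.7304 dB


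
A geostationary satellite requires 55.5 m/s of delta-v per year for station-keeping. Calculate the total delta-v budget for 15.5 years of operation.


dV = rate * years = 55.5 * 15.5
dV = 860.2500 m/s

860.2500 m/s


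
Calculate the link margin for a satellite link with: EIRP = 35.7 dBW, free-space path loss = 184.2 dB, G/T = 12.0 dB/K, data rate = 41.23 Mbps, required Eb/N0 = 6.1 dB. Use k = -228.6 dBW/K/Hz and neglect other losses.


C/N0 = EIRP - FSPL + G/T - k = 35.7 - 184.2 + 12.0 - (-228.6)
C/N0 = 92.1000 dB-Hz
R_b = 41.23 Mbps = 4.123e+07 bps -> 10*log10(R_b) = 76.1521 dB-Hz
Eb/N0 = C/N0 - 10*log10(R_b) = 92.1000 - 76.1521 = 15.9479 dB
Margin = Eb/N0 - Eb/N0_req = 15.9479 - 6.1 = 9.8479 dB (link closes)

9.8479 dB


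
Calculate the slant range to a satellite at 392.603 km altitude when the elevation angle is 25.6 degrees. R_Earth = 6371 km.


h = 392.603 km, el = 25.6 deg
d = -R_E*sin(el) + sqrt((R_E*sin(el))^2 + 2*R_E*h + h^2)
d = -6371.0000*sin(0.4468043) + sqrt((6371.0000*0.4320857)^2 + 2*6371.0000*392.603 + 392.603^2)
d = 815.7519 km

815.7519 km


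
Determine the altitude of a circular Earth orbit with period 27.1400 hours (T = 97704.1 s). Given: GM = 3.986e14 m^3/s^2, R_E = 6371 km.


T = 97704.1 s
r = (mu*T^2/(4*pi^2))^(1/3) = (3.986e14 * 97704.1^2 / (4*pi^2))^(1/3)
r = 4.5849476e+07 m = 45849.4762 km
alt = r - R_E = 45849.4762 - 6371 = 39478.4762 km

39478.4762 km


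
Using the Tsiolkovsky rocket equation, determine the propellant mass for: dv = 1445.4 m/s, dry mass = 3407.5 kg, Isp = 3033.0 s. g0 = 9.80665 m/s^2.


ve = Isp * g0 = 3033.0 * 9.80665 = 29743.569450 m/s
mass ratio = exp(dv/ve) = exp(1445.4/29743.569450) = 1.04979549
m_prop = m_dry * (mr - 1) = 3407.5 * (1.04979549 - 1)
m_prop = 169.6781 kg

169.6781 kg


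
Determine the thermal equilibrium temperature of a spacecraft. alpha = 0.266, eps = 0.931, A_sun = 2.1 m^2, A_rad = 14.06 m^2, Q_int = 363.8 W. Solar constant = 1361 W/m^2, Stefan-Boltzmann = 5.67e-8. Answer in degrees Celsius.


Numerator = alpha*S*A_sun + Q_int = 0.266*1361*2.1 + 363.8 = 1124.0546 W
Denominator = eps*sigma*A_rad = 0.931*5.67e-8*14.06 = 7.4219506e-07 W/K^4
T^4 = 1.5145002e+09 K^4
T = 197.2729 K = -75.8771 C

-75.8771 degrees Celsius


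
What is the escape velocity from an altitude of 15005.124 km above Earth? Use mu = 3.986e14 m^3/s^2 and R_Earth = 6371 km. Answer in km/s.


r = 6371.0 + 15005.124 = 21376.1240 km = 2.1376124e+07 m
v_esc = sqrt(2*mu/r) = sqrt(2*3.986e14 / 2.1376124e+07)
v_esc = 6106.8769 m/s = 6.1069 km/s

6.1069 km/s


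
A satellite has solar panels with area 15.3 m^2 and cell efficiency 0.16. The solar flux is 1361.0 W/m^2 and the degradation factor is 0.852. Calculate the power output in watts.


P = area * eta * S * degradation
P = 15.3 * 0.16 * 1361.0 * 0.852
P = 2838.6323 W

2838.6323 W


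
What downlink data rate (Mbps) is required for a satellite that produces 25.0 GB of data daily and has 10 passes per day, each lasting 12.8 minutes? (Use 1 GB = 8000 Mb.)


total contact time = 10 * 12.8 * 60 = 7680.0000 s
data = 25.0 GB = 200000.0000 Mb
rate = 200000.0000 / 7680.0000 = 26.0417 Mbps

26.0417 Mbps


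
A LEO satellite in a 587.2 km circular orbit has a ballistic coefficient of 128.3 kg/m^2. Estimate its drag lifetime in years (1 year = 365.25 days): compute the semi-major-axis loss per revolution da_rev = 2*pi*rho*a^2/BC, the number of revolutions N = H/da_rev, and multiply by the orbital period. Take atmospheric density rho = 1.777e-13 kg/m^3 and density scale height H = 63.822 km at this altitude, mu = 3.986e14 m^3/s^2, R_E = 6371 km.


a = R_E + alt = 6958.2000 km = 6.9582e+06 m
da_rev = 2*pi*rho*a^2/BC = 2*pi*1.777e-13*(6.9582e+06)^2/128.3 = 0.421341711 m per revolution
N = H/da_rev = 63822.0000 m / 0.421341711 m = 151473.2538 revolutions
P = 2*pi*sqrt(a^3/mu) = 5776.3910 s
lifetime = N*P = 151473.2538 * 5776.3910 = 8.7496874e+08 s = 10126.9530 days
years = 10126.9530 / 365.25 = 27.7261 years

27.7261 years


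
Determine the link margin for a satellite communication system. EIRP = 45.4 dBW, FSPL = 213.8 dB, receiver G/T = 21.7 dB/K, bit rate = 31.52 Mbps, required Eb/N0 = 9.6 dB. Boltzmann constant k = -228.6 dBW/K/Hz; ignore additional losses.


C/N0 = EIRP - FSPL + G/T - k = 45.4 - 213.8 + 21.7 - (-228.6)
C/N0 = 81.9000 dB-Hz
R_b = 31.52 Mbps = 3.152e+07 bps -> 10*log10(R_b) = 74.9859 dB-Hz
Eb/N0 = C/N0 - 10*log10(R_b) = 81.9000 - 74.9859 = 6.9141 dB
Margin = Eb/N0 - Eb/N0_req = 6.9141 - 9.6 = -2.6859 dB (negative margin: link does not close)

-2.6859 dB


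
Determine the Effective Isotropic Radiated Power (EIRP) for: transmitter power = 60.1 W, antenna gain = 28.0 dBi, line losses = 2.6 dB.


Pt = 60.1 W = 17.7887 dBW
EIRP = Pt_dBW + Gt - losses = 17.7887 + 28.0 - 2.6 = 43.1887 dBW

43.1887 dBW


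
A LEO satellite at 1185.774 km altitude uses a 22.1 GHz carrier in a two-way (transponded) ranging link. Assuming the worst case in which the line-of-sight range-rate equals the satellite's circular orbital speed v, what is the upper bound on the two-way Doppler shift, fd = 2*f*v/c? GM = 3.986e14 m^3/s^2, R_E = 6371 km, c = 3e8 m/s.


r = 7.556774e+06 m
v = sqrt(mu/r) = 7262.7389 m/s (worst-case radial velocity)
f = 22.1 GHz = 2.21e+10 Hz
fd = 2*f*v/c = 2*2.21e+10*7262.7389/3.0e+08
fd = 1.0700435e+06 Hz

1.0700e+06 Hz


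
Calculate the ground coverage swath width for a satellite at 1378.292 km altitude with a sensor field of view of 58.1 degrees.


FOV = 58.1 deg = 1.0140 rad
swath = 2 * alt * tan(FOV/2) = 2 * 1378.292 * tan(0.5070181)
swath = 2 * 1378.292 * 0.5554504
swath = 1531.1457 km

1531.1457 km


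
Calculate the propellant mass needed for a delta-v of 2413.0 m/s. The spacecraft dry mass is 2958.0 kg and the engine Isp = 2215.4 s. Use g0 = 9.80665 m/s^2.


ve = Isp * g0 = 2215.4 * 9.80665 = 21725.652410 m/s
mass ratio = exp(dv/ve) = exp(2413.0/21725.652410) = 1.11746962
m_prop = m_dry * (mr - 1) = 2958.0 * (1.11746962 - 1)
m_prop = 347.4751 kg

347.4751 kg


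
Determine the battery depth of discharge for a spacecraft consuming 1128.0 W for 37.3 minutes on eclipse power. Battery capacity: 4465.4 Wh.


E_used = P * t / 60 = 1128.0 * 37.3 / 60 = 701.2400 Wh
DOD = E_used / E_total * 100 = 701.2400 / 4465.4 * 100
DOD = 15.7039 %

15.7039 %


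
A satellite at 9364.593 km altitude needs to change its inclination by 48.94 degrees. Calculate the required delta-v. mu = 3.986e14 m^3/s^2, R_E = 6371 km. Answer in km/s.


r = 15735.5930 km = 1.5735593e+07 m
V = sqrt(mu/r) = 5033.0019 m/s
di = 48.94 deg = 0.8541641 rad
dV = 2*V*sin(di/2) = 2*5033.0019*sin(0.4270821)
dV = 4169.5072 m/s = 4.1695 km/s

4.1695 km/s


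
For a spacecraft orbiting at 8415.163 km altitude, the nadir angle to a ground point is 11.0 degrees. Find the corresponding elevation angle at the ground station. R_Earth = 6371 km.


r = R_E + alt = 14786.1630 km
Law of sines in the satellite / Earth-center / ground-point triangle:
  sin(nadir)/R_E = sin(90 + el)/r  =>  cos(el) = (r/R_E)*sin(nadir)
cos(el) = (14786.1630 / 6371.0000) * sin(11.0 deg) = 0.4428399
el = arccos(0.4428399) = 63.7148 deg
(Earth-central angle = 90 - nadir - el = 15.2852 deg)

63.7148 degrees


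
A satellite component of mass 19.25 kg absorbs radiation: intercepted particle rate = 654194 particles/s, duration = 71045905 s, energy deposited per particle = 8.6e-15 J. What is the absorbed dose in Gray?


Total energy deposited = rate * time * E_per
  = 654194 * 71045905 * 8.6e-15 = 0.3997091 J
Dose = E_total / mass = 0.3997091 / 19.25
Dose = 0.02076411 Gy

0.0208 Gy


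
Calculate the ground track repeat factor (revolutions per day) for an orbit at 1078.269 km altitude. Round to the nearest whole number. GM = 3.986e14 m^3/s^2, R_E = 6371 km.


r = 7.449269e+06 m
T = 2*pi*sqrt(r^3/mu) = 6398.5521 s = 106.6425 min
revs/day = 1440 / 106.6425 = 13.5031
Rounded: 14 revolutions per day

14 revolutions per day


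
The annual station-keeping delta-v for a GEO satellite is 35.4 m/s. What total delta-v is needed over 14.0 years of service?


dV = rate * years = 35.4 * 14.0
dV = 495.6000 m/s

495.6000 m/s


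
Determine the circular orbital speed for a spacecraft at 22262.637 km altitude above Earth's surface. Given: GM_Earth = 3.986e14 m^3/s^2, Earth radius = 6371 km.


r = R_E + alt = 6371.0 + 22262.637 = 28633.6370 km = 2.8633637e+07 m
v = sqrt(mu/r) = sqrt(3.986e14 / 2.8633637e+07) = 3731.0442 m/s = 3.7310 km/s

3.7310 km/s


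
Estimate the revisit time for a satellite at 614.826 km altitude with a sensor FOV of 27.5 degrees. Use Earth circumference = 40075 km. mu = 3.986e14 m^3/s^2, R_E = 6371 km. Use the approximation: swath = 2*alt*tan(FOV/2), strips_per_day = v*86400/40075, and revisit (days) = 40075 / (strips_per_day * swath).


swath = 2*614.826*tan(0.2399828) = 300.8939 km
v = sqrt(mu/r) = 7553.7006 m/s = 7.5537 km/s
strips/day = v*86400/40075 = 7.5537*86400/40075 = 16.2855
coverage/day = strips * swath = 16.2855 * 300.8939 = 4900.1955 km
revisit = 40075 / 4900.1955 = 8.1782 days

8.1782 days


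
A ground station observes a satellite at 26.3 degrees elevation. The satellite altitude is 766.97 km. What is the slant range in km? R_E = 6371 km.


h = 766.97 km, el = 26.3 deg
d = -R_E*sin(el) + sqrt((R_E*sin(el))^2 + 2*R_E*h + h^2)
d = -6371.0000*sin(0.4590216) + sqrt((6371.0000*0.4430712)^2 + 2*6371.0000*766.97 + 766.97^2)
d = 1458.4563 km

1458.4563 km


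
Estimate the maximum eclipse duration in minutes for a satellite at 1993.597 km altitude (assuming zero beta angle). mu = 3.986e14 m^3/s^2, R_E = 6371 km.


r = 8364.5970 km
T = 126.8900 min
Eclipse fraction = arcsin(R_E/r)/pi = arcsin(6371.0000/8364.5970)/pi
= arcsin(0.7616625)/pi = 0.2756166
Eclipse duration = 0.2756166 * 126.8900 = 34.9730 min

34.9730 minutes


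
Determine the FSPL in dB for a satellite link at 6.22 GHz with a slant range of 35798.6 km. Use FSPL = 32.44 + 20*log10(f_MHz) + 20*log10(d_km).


f = 6.22 GHz = 6220.0000 MHz
d = 35798.6 km
FSPL = 32.44 + 20*log10(6220.0000) + 20*log10(35798.6)
FSPL = 32.44 + 75.8758 + 91.0773
FSPL = 199.3931 dB

199.3931 dB


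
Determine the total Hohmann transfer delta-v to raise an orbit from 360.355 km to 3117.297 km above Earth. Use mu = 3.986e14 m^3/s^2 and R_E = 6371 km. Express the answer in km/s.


r1 = 6731.3550 km = 6.731355e+06 m
r2 = 9488.2970 km = 9.488297e+06 m
dv1 = sqrt(mu/r1)*(sqrt(2*r2/(r1+r2)) - 1) = 628.3403 m/s
dv2 = sqrt(mu/r2)*(1 - sqrt(2*r1/(r1+r2))) = 576.4837 m/s
total dv = |dv1| + |dv2| = 628.3403 + 576.4837 = 1204.8240 m/s = 1.2048 km/s

1.2048 km/s


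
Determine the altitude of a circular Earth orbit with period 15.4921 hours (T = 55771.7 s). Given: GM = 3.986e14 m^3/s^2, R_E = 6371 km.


T = 55771.7 s
r = (mu*T^2/(4*pi^2))^(1/3) = (3.986e14 * 55771.7^2 / (4*pi^2))^(1/3)
r = 3.1550175e+07 m = 31550.1751 km
alt = r - R_E = 31550.1751 - 6371 = 25179.1751 km

25179.1751 km


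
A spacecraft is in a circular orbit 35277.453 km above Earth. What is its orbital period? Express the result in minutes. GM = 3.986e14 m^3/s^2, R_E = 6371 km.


r = 41648.4530 km = 4.1648453e+07 m
T = 2*pi*sqrt(r^3/mu) = 2*pi*sqrt(7.2243142e+22 / 3.986e14)
T = 84588.1512 s = 1409.8025 min

1409.8025 minutes


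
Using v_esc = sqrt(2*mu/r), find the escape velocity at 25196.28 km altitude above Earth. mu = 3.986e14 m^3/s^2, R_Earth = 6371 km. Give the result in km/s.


r = 6371.0 + 25196.28 = 31567.2800 km = 3.156728e+07 m
v_esc = sqrt(2*mu/r) = sqrt(2*3.986e14 / 3.156728e+07)
v_esc = 5025.3355 m/s = 5.0253 km/s

5.0253 km/s


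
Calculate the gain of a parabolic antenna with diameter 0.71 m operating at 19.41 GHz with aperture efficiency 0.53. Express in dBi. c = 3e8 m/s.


lambda = c/f = 3e8 / 1.941e+10 = 0.01545595 m
G = eta*(pi*D/lambda)^2 = 0.53*(pi*0.71/0.01545595)^2
G = 11038.2665 (linear)
G = 10*log10(11038.2665) = 40.4290 dBi

40.4290 dBi


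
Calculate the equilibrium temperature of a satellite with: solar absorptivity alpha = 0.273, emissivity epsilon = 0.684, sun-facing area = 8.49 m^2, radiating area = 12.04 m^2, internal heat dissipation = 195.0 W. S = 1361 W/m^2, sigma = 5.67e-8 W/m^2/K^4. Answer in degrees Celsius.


Numerator = alpha*S*A_sun + Q_int = 0.273*1361*8.49 + 195.0 = 3349.4850 W
Denominator = eps*sigma*A_rad = 0.684*5.67e-8*12.04 = 4.6694491e-07 W/K^4
T^4 = 7.1731908e+09 K^4
T = 291.0235 K = 17.8735 C

17.8735 degrees Celsius


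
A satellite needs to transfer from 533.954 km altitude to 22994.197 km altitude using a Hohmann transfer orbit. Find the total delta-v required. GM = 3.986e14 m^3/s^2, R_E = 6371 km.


r1 = 6904.9540 km = 6.904954e+06 m
r2 = 29365.1970 km = 2.9365197e+07 m
dv1 = sqrt(mu/r1)*(sqrt(2*r2/(r1+r2)) - 1) = 2070.3798 m/s
dv2 = sqrt(mu/r2)*(1 - sqrt(2*r1/(r1+r2))) = 1410.8917 m/s
total dv = |dv1| + |dv2| = 2070.3798 + 1410.8917 = 3481.2715 m/s = 3.4813 km/s

3.4813 km/s


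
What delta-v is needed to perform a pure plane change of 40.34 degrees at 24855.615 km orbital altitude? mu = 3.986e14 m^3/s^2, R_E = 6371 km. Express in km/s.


r = 31226.6150 km = 3.1226615e+07 m
V = sqrt(mu/r) = 3572.7793 m/s
di = 40.34 deg = 0.7040658 rad
dV = 2*V*sin(di/2) = 2*3572.7793*sin(0.3520329)
dV = 2463.8369 m/s = 2.4638 km/s

2.4638 km/s


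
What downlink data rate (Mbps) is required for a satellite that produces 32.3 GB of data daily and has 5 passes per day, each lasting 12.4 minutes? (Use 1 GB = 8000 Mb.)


total contact time = 5 * 12.4 * 60 = 3720.0000 s
data = 32.3 GB = 258400.0000 Mb
rate = 258400.0000 / 3720.0000 = 69.4624 Mbps

69.4624 Mbps


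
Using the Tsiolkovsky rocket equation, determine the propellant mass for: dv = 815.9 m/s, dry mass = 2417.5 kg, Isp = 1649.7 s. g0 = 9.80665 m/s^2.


ve = Isp * g0 = 1649.7 * 9.80665 = 16178.030505 m/s
mass ratio = exp(dv/ve) = exp(815.9/16178.030505) = 1.05172597
m_prop = m_dry * (mr - 1) = 2417.5 * (1.05172597 - 1)
m_prop = 125.0475 kg

125.0475 kg


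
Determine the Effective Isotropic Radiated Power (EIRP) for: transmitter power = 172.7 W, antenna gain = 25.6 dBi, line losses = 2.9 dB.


Pt = 172.7 W = 22.3729 dBW
EIRP = Pt_dBW + Gt - losses = 22.3729 + 25.6 - 2.9 = 45.0729 dBW

45.0729 dBW


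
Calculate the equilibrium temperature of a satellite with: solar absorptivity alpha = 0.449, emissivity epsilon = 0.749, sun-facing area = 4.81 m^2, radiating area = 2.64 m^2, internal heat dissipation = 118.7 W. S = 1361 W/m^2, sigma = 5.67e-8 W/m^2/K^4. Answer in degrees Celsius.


Numerator = alpha*S*A_sun + Q_int = 0.449*1361*4.81 + 118.7 = 3058.0381 W
Denominator = eps*sigma*A_rad = 0.749*5.67e-8*2.64 = 1.1211631e-07 W/K^4
T^4 = 2.7275586e+10 K^4
T = 406.3905 K = 133.2405 C

133.2405 degrees Celsius


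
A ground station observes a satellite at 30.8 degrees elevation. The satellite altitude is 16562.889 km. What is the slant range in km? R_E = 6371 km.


h = 16562.889 km, el = 30.8 deg
d = -R_E*sin(el) + sqrt((R_E*sin(el))^2 + 2*R_E*h + h^2)
d = -6371.0000*sin(0.5375614) + sqrt((6371.0000*0.5120429)^2 + 2*6371.0000*16562.889 + 16562.889^2)
d = 19009.1856 km

19009.1856 km


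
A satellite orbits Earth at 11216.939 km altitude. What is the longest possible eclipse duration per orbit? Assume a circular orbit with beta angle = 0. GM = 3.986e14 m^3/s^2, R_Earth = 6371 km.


r = 17587.9390 km
T = 386.8854 min
Eclipse fraction = arcsin(R_E/r)/pi = arcsin(6371.0000/17587.9390)/pi
= arcsin(0.3622369)/pi = 0.1179869
Eclipse duration = 0.1179869 * 386.8854 = 45.6474 min

45.6474 minutes


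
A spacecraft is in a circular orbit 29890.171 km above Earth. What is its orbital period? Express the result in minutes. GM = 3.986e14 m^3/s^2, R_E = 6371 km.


r = 36261.1710 km = 3.6261171e+07 m
T = 2*pi*sqrt(r^3/mu) = 2*pi*sqrt(4.7678817e+22 / 3.986e14)
T = 68718.5455 s = 1145.3091 min

1145.3091 minutes


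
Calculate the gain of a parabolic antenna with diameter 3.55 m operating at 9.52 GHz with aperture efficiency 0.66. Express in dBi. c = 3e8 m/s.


lambda = c/f = 3e8 / 9.52e+09 = 0.03151261 m
G = eta*(pi*D/lambda)^2 = 0.66*(pi*3.55/0.03151261)^2
G = 82666.9233 (linear)
G = 10*log10(82666.9233) = 49.1733 dBi

49.1733 dBi


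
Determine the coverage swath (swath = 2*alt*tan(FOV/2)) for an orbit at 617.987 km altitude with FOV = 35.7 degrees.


FOV = 35.7 deg = 0.6230825 rad
swath = 2 * alt * tan(FOV/2) = 2 * 617.987 * tan(0.3115413)
swath = 2 * 617.987 * 0.3220278
swath = 398.0179 km

398.0179 km


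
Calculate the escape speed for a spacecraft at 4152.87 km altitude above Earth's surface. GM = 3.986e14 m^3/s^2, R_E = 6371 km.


r = 6371.0 + 4152.87 = 10523.8700 km = 1.052387e+07 m
v_esc = sqrt(2*mu/r) = sqrt(2*3.986e14 / 1.052387e+07)
v_esc = 8703.5396 m/s = 8.7035 km/s

8.7035 km/s


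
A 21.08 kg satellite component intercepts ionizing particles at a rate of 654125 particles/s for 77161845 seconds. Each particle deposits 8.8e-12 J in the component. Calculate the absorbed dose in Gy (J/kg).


Total energy deposited = rate * time * E_per
  = 654125 * 77161845 * 8.8e-12 = 444.1667 J
Dose = E_total / mass = 444.1667 / 21.08
Dose = 21.0705 Gy

21.0705 Gy


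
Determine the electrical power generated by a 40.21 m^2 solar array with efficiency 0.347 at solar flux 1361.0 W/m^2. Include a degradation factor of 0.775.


P = area * eta * S * degradation
P = 40.21 * 0.347 * 1361.0 * 0.775
P = 14717.1385 W

14717.1385 W


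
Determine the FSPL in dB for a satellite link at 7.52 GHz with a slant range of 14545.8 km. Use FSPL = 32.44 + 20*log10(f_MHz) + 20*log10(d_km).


f = 7.52 GHz = 7520.0000 MHz
d = 14545.8 km
FSPL = 32.44 + 20*log10(7520.0000) + 20*log10(14545.8)
FSPL = 32.44 + 77.5244 + 83.2548
FSPL = 193.2191 dB

193.2191 dB


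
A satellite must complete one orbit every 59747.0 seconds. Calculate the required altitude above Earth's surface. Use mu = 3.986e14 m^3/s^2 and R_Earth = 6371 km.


T = 59747.0 s
r = (mu*T^2/(4*pi^2))^(1/3) = (3.986e14 * 59747.0^2 / (4*pi^2))^(1/3)
r = 3.3032131e+07 m = 33032.1307 km
alt = r - R_E = 33032.1307 - 6371 = 26661.1307 km

26661.1307 km


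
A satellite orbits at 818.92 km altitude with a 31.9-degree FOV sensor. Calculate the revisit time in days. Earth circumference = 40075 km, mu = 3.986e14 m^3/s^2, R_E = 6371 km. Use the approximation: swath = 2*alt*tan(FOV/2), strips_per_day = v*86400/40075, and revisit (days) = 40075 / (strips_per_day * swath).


swath = 2*818.92*tan(0.27838) = 468.0966 km
v = sqrt(mu/r) = 7445.7186 m/s = 7.4457 km/s
strips/day = v*86400/40075 = 7.4457*86400/40075 = 16.0527
coverage/day = strips * swath = 16.0527 * 468.0966 = 7514.1932 km
revisit = 40075 / 7514.1932 = 5.3332 days

5.3332 days


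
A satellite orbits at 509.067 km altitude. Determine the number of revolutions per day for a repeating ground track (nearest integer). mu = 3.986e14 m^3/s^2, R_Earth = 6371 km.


r = 6.880067e+06 m
T = 2*pi*sqrt(r^3/mu) = 5679.3708 s = 94.6562 min
revs/day = 1440 / 94.6562 = 15.2130
Rounded: 15 revolutions per day

15 revolutions per day


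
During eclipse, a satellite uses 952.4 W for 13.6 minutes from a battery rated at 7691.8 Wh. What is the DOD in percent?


E_used = P * t / 60 = 952.4 * 13.6 / 60 = 215.8773 Wh
DOD = E_used / E_total * 100 = 215.8773 / 7691.8 * 100
DOD = 2.8066 %

2.8066 %


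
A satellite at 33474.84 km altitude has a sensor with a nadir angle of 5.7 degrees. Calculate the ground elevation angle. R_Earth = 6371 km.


r = R_E + alt = 39845.8400 km
Law of sines in the satellite / Earth-center / ground-point triangle:
  sin(nadir)/R_E = sin(90 + el)/r  =>  cos(el) = (r/R_E)*sin(nadir)
cos(el) = (39845.8400 / 6371.0000) * sin(5.7 deg) = 0.6211708
el = arccos(0.6211708) = 51.5983 deg
(Earth-central angle = 90 - nadir - el = 32.7017 deg)

51.5983 degrees


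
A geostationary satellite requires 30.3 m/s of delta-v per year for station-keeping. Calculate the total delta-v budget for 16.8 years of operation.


dV = rate * years = 30.3 * 16.8
dV = 509.0400 m/s

509.0400 m/s


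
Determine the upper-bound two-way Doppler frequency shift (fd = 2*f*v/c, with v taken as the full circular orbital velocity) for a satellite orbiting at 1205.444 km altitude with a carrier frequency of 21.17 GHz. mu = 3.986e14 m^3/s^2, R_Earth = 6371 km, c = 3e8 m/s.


r = 7.576444e+06 m
v = sqrt(mu/r) = 7253.3050 m/s (worst-case radial velocity)
f = 21.17 GHz = 2.117e+10 Hz
fd = 2*f*v/c = 2*2.117e+10*7253.3050/3.0e+08
fd = 1.0236831e+06 Hz

1.0237e+06 Hz


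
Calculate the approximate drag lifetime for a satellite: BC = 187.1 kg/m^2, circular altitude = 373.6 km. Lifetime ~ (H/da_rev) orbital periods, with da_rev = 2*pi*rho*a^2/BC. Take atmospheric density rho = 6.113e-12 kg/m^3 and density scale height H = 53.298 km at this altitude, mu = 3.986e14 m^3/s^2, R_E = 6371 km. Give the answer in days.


a = R_E + alt = 6744.6000 km = 6.7446e+06 m
da_rev = 2*pi*rho*a^2/BC = 2*pi*6.113e-12*(6.7446e+06)^2/187.1 = 9.338409 m per revolution
N = H/da_rev = 53298.0000 m / 9.338409 m = 5707.3964 revolutions
P = 2*pi*sqrt(a^3/mu) = 5512.4609 s
lifetime = N*P = 5707.3964 * 5512.4609 = 3.1461799e+07 s = 364.1412 days

364.1412 days


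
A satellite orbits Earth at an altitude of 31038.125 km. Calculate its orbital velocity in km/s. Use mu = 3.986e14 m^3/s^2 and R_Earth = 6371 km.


r = R_E + alt = 6371.0 + 31038.125 = 37409.1250 km = 3.7409125e+07 m
v = sqrt(mu/r) = sqrt(3.986e14 / 3.7409125e+07) = 3264.2234 m/s = 3.2642 km/s

3.2642 km/s


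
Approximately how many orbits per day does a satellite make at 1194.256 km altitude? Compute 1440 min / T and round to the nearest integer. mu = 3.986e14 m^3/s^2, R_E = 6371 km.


r = 7.565256e+06 m
T = 2*pi*sqrt(r^3/mu) = 6548.5729 s = 109.1429 min
revs/day = 1440 / 109.1429 = 13.1937
Rounded: 13 revolutions per day

13 revolutions per day


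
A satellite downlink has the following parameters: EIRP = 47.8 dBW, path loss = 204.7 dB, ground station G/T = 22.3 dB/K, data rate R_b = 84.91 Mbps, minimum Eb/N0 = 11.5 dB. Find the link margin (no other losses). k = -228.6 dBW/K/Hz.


C/N0 = EIRP - FSPL + G/T - k = 47.8 - 204.7 + 22.3 - (-228.6)
C/N0 = 94.0000 dB-Hz
R_b = 84.91 Mbps = 8.491e+07 bps -> 10*log10(R_b) = 79.2896 dB-Hz
Eb/N0 = C/N0 - 10*log10(R_b) = 94.0000 - 79.2896 = 14.7104 dB
Margin = Eb/N0 - Eb/N0_req = 14.7104 - 11.5 = 3.2104 dB (link closes)

3.2104 dB


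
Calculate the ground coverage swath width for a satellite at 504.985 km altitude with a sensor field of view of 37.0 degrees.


FOV = 37.0 deg = 0.6457718 rad
swath = 2 * alt * tan(FOV/2) = 2 * 504.985 * tan(0.3228859)
swath = 2 * 504.985 * 0.3345953
swath = 337.9312 km

337.9312 km


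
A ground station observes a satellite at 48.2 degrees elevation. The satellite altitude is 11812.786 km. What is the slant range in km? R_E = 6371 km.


h = 11812.786 km, el = 48.2 deg
d = -R_E*sin(el) + sqrt((R_E*sin(el))^2 + 2*R_E*h + h^2)
d = -6371.0000*sin(0.8412487) + sqrt((6371.0000*0.745476)^2 + 2*6371.0000*11812.786 + 11812.786^2)
d = 12931.5649 km

12931.5649 km


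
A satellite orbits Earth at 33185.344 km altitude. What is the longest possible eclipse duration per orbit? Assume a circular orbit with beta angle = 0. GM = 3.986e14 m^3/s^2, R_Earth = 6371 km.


r = 39556.3440 km
T = 1304.9209 min
Eclipse fraction = arcsin(R_E/r)/pi = arcsin(6371.0000/39556.3440)/pi
= arcsin(0.1610614)/pi = 0.05149172
Eclipse duration = 0.05149172 * 1304.9209 = 67.1926 min

67.1926 minutes


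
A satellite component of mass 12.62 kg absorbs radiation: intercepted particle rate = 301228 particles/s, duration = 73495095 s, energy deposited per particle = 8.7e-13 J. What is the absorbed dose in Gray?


Total energy deposited = rate * time * E_per
  = 301228 * 73495095 * 8.7e-13 = 19.2607 J
Dose = E_total / mass = 19.2607 / 12.62
Dose = 1.5262 Gy

1.5262 Gy


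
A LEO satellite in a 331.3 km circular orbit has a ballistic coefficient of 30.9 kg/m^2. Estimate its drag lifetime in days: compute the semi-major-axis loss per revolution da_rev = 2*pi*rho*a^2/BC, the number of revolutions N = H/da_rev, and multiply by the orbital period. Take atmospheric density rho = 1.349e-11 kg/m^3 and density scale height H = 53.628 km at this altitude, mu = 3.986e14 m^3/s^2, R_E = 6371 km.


a = R_E + alt = 6702.3000 km = 6.7023e+06 m
da_rev = 2*pi*rho*a^2/BC = 2*pi*1.349e-11*(6.7023e+06)^2/30.9 = 123.219960 m per revolution
N = H/da_rev = 53628.0000 m / 123.219960 m = 435.2217 revolutions
P = 2*pi*sqrt(a^3/mu) = 5460.6836 s
lifetime = N*P = 435.2217 * 5460.6836 = 2.376608e+06 s = 27.5070 days

27.5070 days


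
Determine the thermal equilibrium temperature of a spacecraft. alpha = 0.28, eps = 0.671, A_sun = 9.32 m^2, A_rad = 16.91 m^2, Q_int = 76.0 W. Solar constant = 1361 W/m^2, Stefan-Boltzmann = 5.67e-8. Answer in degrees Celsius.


Numerator = alpha*S*A_sun + Q_int = 0.28*1361*9.32 + 76.0 = 3627.6656 W
Denominator = eps*sigma*A_rad = 0.671*5.67e-8*16.91 = 6.4335279e-07 W/K^4
T^4 = 5.6386879e+09 K^4
T = 274.0277 K = 0.8777312 C

0.8777 degrees Celsius


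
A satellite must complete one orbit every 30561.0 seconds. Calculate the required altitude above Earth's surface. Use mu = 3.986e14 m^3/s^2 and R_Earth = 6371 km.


T = 30561.0 s
r = (mu*T^2/(4*pi^2))^(1/3) = (3.986e14 * 30561.0^2 / (4*pi^2))^(1/3)
r = 2.1126987e+07 m = 21126.9867 km
alt = r - R_E = 21126.9867 - 6371 = 14755.9867 km

14755.9867 km


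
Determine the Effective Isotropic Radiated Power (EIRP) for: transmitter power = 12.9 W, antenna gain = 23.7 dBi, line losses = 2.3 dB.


Pt = 12.9 W = 11.1059 dBW
EIRP = Pt_dBW + Gt - losses = 11.1059 + 23.7 - 2.3 = 32.5059 dBW

32.5059 dBW


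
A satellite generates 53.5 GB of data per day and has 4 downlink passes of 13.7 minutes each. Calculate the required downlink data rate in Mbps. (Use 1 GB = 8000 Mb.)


total contact time = 4 * 13.7 * 60 = 3288.0000 s
data = 53.5 GB = 428000.0000 Mb
rate = 428000.0000 / 3288.0000 = 130.1703 Mbps

130.1703 Mbps


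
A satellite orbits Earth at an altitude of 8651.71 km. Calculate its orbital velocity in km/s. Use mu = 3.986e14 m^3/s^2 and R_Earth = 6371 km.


r = R_E + alt = 6371.0 + 8651.71 = 15022.7100 km = 1.502271e+07 m
v = sqrt(mu/r) = sqrt(3.986e14 / 1.502271e+07) = 5151.0351 m/s = 5.1510 km/s

5.1510 km/s


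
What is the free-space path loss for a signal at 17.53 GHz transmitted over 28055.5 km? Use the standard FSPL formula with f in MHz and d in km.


f = 17.53 GHz = 17530.0000 MHz
d = 28055.5 km
FSPL = 32.44 + 20*log10(17530.0000) + 20*log10(28055.5)
FSPL = 32.44 + 84.8756 + 88.9604
FSPL = 206.2760 dB

206.2760 dB


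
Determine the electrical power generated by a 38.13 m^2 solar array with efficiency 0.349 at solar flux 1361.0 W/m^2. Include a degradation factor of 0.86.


P = area * eta * S * degradation
P = 38.13 * 0.349 * 1361.0 * 0.86
P = 15575.7443 W

15575.7443 W


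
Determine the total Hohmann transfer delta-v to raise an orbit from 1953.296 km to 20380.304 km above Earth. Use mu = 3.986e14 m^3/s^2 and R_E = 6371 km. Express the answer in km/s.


r1 = 8324.2960 km = 8.324296e+06 m
r2 = 26751.3040 km = 2.6751304e+07 m
dv1 = sqrt(mu/r1)*(sqrt(2*r2/(r1+r2)) - 1) = 1626.5115 m/s
dv2 = sqrt(mu/r2)*(1 - sqrt(2*r1/(r1+r2))) = 1200.6867 m/s
total dv = |dv1| + |dv2| = 1626.5115 + 1200.6867 = 2827.1983 m/s = 2.8272 km/s

2.8272 km/s


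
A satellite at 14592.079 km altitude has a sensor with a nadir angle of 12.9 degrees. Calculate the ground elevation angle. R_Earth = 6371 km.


r = R_E + alt = 20963.0790 km
Law of sines in the satellite / Earth-center / ground-point triangle:
  sin(nadir)/R_E = sin(90 + el)/r  =>  cos(el) = (r/R_E)*sin(nadir)
cos(el) = (20963.0790 / 6371.0000) * sin(12.9 deg) = 0.7345801
el = arccos(0.7345801) = 42.7283 deg
(Earth-central angle = 90 - nadir - el = 34.3717 deg)

42.7283 degrees
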